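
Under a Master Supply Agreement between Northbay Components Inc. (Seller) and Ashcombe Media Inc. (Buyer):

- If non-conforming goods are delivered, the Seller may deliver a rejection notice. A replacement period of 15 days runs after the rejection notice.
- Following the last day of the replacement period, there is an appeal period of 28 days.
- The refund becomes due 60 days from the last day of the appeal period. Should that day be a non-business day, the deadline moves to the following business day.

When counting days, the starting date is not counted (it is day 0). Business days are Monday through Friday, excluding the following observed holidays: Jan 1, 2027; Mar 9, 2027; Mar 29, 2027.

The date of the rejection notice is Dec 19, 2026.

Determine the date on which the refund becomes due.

The last day of the replacement period: Dec 19, 2026 + 15 days = Jan 3, 2027.
Adding 28 calendar days to Jan 3, 2027 gives Jan 31, 2027, which is the last day of the appeal period.
Adding 60 calendar days to Jan 31, 2027 gives Apr 1, 2027, which is the date on which the refund becomes due. Apr 1, 2027 is a Thursday and is not a listed holiday, so no roll-forward applies.

Apr 1, 2027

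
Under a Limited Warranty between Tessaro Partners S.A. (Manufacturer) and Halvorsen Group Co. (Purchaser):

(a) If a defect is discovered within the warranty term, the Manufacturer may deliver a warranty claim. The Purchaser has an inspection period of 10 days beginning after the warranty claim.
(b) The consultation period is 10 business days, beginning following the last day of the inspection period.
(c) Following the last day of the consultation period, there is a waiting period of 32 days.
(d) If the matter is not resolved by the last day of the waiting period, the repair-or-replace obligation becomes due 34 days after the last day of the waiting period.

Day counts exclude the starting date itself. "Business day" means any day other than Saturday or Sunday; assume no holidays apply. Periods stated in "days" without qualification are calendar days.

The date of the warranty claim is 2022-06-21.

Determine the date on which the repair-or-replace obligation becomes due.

Adding 10 calendar days to 2022-06-21 gives 2022-07-01, which is the last day of the inspection period.
From Friday, 2022-07-01, 10 business days (Jul 4, Jul 5, Jul 6, Jul 7, Jul 8, Jul 11, Jul 12, Jul 13, Jul 14, Jul 15, skipping weekends) brings us to Friday, 2022-07-15, which is the last day of the consultation period.
Adding 32 calendar days to 2022-07-15 gives 2022-08-16, which is the last day of the waiting period.
Adding 34 calendar days to 2022-08-16 gives 2022-09-19, which is the date on which the repair-or-replace obligation becomes due.

2022-09-19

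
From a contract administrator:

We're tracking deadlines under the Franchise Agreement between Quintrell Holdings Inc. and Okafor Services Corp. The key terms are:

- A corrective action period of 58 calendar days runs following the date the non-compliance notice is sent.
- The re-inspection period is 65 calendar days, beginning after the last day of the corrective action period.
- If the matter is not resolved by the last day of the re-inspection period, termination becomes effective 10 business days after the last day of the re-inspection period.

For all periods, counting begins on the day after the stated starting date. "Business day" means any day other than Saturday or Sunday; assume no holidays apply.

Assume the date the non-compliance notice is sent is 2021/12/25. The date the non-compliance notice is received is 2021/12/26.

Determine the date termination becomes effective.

2022/05/11

The last day of the corrective action period: 58 calendar days after 2021/12/25 is 2022/02/21.
Adding 65 calendar days to 2022/02/21 gives 2022/04/27, which is the last day of the re-inspection period.
From Wednesday, 2022/04/27, 10 business days (Apr 28, Apr 29, May 2, May 3, May 4, May 5, May 6, May 9, May 10, May 11, skipping weekends) brings us to Wednesday, 2022/05/11, which is the date termination becomes effective.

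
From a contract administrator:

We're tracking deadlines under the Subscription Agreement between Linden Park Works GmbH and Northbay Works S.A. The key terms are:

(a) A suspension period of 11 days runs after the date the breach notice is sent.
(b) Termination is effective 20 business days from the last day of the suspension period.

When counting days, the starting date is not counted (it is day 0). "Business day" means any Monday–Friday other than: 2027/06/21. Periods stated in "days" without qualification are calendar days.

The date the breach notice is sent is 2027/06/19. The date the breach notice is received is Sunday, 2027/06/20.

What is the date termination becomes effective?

The last day of the suspension period: 2027/06/19 + 11 days = 2027/06/30.
From Wednesday, 2027/06/30, 20 business days (Jul 1, Jul 2, Jul 5, Jul 6, …, Jul 26, Jul 27, Jul 28, skipping weekends) brings us to Wednesday, 2027/07/28, which is the date termination becomes effective.

2027/07/28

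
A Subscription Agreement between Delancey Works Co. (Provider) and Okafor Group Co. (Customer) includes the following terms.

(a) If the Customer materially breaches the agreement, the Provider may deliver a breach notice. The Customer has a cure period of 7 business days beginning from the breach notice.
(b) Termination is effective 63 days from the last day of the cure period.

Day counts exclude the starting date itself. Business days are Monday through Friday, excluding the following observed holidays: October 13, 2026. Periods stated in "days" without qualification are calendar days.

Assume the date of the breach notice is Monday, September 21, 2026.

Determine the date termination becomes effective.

The last day of the cure period: 7 business days after Monday, September 21, 2026, skipping weekends — Sep 22, Sep 23, Sep 24, Sep 25, Sep 28, Sep 29, Sep 30 — lands on Wednesday, September 30, 2026.
The date termination becomes effective: September 30, 2026 + 63 days = December 2, 2026.

December 2, 2026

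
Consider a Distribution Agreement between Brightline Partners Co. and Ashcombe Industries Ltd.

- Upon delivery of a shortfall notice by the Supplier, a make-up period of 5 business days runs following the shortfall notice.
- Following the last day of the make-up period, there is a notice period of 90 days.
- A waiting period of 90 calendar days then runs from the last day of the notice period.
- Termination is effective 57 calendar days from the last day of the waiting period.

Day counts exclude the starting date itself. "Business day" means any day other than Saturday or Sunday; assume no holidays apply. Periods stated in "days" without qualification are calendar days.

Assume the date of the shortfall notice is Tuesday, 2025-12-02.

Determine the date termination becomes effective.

2026-08-03

From Tuesday, 2025-12-02, 5 business days (Dec 3, Dec 4, Dec 5, Dec 8, Dec 9, skipping weekends) brings us to Tuesday, 2025-12-09, which is the last day of the make-up period.
The last day of the notice period: 90 calendar days after 2025-12-09 is 2026-03-09.
The last day of the waiting period: 90 calendar days after 2026-03-09 is 2026-06-07.
Adding 57 calendar days to 2026-06-07 gives 2026-08-03, which is the date termination becomes effective.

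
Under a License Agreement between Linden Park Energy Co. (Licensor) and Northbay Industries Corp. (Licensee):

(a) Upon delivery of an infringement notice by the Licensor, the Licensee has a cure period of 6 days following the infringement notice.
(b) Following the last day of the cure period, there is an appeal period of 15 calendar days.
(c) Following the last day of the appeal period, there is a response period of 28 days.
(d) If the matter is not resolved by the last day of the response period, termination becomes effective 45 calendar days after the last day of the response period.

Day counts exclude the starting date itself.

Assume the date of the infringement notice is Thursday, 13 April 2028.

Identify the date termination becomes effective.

The last day of the cure period: 13 April 2028 + 6 days = 19 April 2028.
The last day of the appeal period: 15 calendar days after 19 April 2028 is 4 May 2028.
Adding 28 calendar days to 4 May 2028 gives 1 June 2028, which is the last day of the response period.
The date termination becomes effective: 1 June 2028 + 45 days = 16 July 2028.

16 July 2028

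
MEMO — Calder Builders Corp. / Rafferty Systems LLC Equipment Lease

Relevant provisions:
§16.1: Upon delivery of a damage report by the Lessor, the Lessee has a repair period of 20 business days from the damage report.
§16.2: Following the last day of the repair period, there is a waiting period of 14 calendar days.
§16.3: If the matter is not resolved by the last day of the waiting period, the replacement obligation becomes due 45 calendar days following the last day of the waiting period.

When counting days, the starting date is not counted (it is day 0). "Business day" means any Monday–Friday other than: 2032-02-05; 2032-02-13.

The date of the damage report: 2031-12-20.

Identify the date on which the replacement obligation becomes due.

2032-03-15

From Saturday, 2031-12-20, 20 business days (Dec 22, Dec 23, Dec 24, Dec 25, …, Jan 14, Jan 15, Jan 16, skipping weekends) brings us to Friday, 2032-01-16, which is the last day of the repair period.
Adding 14 calendar days to 2032-01-16 gives 2032-01-30, which is the last day of the waiting period.
The date on which the replacement obligation becomes due: 45 calendar days after 2032-01-30 is 2032-03-15.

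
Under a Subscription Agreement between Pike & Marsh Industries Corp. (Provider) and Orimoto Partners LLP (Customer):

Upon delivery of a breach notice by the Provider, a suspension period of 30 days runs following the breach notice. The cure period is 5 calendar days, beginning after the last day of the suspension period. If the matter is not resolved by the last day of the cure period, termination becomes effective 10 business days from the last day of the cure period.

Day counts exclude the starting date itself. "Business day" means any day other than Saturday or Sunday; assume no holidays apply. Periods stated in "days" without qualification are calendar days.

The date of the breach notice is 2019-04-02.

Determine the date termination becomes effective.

2019-05-21

The last day of the suspension period: 30 calendar days after 2019-04-02 is 2019-05-02.
Adding 5 calendar days to 2019-05-02 gives 2019-05-07, which is the last day of the cure period.
The date termination becomes effective: 10 business days after Tuesday, 2019-05-07, skipping weekends — May 8, May 9, May 10, May 13, May 14, May 15, May 16, May 17, May 20, May 21 — lands on Tuesday, 2019-05-21.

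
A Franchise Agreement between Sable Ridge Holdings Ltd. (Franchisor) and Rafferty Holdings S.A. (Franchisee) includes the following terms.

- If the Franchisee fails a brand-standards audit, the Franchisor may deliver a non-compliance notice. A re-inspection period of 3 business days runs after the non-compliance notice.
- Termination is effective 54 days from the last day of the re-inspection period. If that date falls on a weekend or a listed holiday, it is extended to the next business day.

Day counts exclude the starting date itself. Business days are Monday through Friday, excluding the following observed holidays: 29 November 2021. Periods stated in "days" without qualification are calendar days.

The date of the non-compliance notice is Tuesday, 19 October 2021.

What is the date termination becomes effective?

15 December 2021

The last day of the re-inspection period: 3 business days after Tuesday, 19 October 2021, skipping weekends — Oct 20, Oct 21, Oct 22 — lands on Friday, 22 October 2021.
The date termination becomes effective: 54 calendar days after 22 October 2021 is 15 December 2021. 15 December 2021 is a Wednesday and is not a listed holiday, so no roll-forward applies.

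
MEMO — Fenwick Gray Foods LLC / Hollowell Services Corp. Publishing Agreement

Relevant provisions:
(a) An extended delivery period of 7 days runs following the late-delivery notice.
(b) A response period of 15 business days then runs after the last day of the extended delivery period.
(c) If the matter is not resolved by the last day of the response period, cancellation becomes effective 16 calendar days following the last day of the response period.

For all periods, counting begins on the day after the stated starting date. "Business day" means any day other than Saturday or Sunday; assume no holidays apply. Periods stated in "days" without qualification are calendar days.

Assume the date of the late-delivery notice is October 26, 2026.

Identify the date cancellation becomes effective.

Adding 7 calendar days to October 26, 2026 gives November 2, 2026, which is the last day of the extended delivery period.
The last day of the response period: counting 15 business days from Monday, November 2, 2026 (Nov 3, Nov 4, Nov 5, Nov 6, …, Nov 19, Nov 20, Nov 23, skipping weekends) reaches Monday, November 23, 2026.
The date cancellation becomes effective: November 23, 2026 + 16 days = December 9, 2026.

December 9, 2026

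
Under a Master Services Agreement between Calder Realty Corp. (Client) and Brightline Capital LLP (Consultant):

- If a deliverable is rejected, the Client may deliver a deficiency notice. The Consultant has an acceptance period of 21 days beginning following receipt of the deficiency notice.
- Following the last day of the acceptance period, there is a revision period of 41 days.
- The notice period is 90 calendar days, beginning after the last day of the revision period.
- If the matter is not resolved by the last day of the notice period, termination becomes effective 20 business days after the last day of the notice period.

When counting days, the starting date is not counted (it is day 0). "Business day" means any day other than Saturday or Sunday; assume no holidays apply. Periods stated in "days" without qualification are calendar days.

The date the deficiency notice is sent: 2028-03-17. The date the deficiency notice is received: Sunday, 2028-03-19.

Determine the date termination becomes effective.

The last day of the acceptance period: 21 calendar days after 2028-03-19 is 2028-04-09.
The last day of the revision period: 41 calendar days after 2028-04-09 is 2028-05-20.
The last day of the notice period: 90 calendar days after 2028-05-20 is 2028-08-18.
From Friday, 2028-08-18, 20 business days (Aug 21, Aug 22, Aug 23, Aug 24, …, Sep 13, Sep 14, Sep 15, skipping weekends) brings us to Friday, 2028-09-15, which is the date termination becomes effective.

2028-09-15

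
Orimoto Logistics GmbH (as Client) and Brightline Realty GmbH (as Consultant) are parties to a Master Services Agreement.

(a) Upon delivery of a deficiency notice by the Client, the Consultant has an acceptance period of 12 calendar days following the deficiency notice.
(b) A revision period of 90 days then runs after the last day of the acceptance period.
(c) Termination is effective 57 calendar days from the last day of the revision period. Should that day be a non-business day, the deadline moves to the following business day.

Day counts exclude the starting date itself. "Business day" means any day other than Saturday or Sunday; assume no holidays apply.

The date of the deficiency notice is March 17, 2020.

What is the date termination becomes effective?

August 24, 2020

Adding 12 calendar days to March 17, 2020 gives March 29, 2020, which is the last day of the acceptance period.
The last day of the revision period: March 29, 2020 + 90 days = June 27, 2020.
The date termination becomes effective: 57 calendar days after June 27, 2020 is August 23, 2020. That falls on a Sunday, so it rolls to the next business day, Monday, August 24, 2020.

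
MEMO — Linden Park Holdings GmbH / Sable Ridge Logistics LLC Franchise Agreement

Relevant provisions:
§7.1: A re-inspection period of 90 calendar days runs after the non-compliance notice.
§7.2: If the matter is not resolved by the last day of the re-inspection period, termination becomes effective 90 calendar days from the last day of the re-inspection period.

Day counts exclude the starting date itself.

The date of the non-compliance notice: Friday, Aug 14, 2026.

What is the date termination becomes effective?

The last day of the re-inspection period: 90 calendar days after Aug 14, 2026 is Nov 12, 2026.
The date termination becomes effective: Nov 12, 2026 + 90 days = Feb 10, 2027.

Feb 10, 2027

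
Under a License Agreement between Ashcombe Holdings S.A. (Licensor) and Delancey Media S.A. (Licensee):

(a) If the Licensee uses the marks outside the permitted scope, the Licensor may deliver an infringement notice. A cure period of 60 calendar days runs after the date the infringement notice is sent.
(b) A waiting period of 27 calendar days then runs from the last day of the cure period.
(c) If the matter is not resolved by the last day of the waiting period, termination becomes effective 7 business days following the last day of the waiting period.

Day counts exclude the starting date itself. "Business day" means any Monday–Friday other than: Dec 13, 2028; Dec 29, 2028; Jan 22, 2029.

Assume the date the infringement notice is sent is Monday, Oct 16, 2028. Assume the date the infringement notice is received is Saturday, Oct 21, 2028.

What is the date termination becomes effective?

Jan 23, 2029

The last day of the cure period: 60 calendar days after Oct 16, 2028 is Dec 15, 2028.
Adding 27 calendar days to Dec 15, 2028 gives Jan 11, 2029, which is the last day of the waiting period.
From Thursday, Jan 11, 2029, 7 business days (Jan 12, Jan 15, Jan 16, Jan 17, Jan 18, Jan 19, Jan 23, skipping weekends and the listed holiday on Jan 22) brings us to Tuesday, Jan 23, 2029, which is the date termination becomes effective.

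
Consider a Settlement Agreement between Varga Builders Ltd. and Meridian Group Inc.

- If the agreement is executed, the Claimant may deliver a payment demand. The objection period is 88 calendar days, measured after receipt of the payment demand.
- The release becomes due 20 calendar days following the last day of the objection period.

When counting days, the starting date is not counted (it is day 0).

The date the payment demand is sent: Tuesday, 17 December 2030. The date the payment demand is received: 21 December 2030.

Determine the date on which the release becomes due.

8 April 2031

The last day of the objection period: 21 December 2030 + 88 days = 19 March 2031.
The date on which the release becomes due: 19 March 2031 + 20 days = 8 April 2031.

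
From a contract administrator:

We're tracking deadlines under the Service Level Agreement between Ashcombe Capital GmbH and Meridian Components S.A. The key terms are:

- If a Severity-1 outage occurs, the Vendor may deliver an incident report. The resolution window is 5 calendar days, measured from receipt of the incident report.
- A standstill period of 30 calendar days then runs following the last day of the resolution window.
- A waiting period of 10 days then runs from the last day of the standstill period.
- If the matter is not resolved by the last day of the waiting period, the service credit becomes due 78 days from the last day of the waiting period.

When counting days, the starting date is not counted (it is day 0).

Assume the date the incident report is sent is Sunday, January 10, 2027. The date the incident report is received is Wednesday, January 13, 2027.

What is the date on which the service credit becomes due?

May 16, 2027

The last day of the resolution window: January 13, 2027 + 5 days = January 18, 2027.
Adding 30 calendar days to January 18, 2027 gives February 17, 2027, which is the last day of the standstill period.
The last day of the waiting period: 10 calendar days after February 17, 2027 is February 27, 2027.
Adding 78 calendar days to February 27, 2027 gives May 16, 2027, which is the date on which the service credit becomes due.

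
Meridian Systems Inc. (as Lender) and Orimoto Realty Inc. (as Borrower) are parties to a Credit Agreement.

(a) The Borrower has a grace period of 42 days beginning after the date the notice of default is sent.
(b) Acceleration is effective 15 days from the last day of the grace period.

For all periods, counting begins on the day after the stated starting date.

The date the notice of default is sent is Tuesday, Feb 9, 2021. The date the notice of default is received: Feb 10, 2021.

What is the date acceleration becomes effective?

Apr 7, 2021

The last day of the grace period: 42 calendar days after Feb 9, 2021 is Mar 23, 2021.
Adding 15 calendar days to Mar 23, 2021 gives Apr 7, 2021, which is the date acceleration becomes effective.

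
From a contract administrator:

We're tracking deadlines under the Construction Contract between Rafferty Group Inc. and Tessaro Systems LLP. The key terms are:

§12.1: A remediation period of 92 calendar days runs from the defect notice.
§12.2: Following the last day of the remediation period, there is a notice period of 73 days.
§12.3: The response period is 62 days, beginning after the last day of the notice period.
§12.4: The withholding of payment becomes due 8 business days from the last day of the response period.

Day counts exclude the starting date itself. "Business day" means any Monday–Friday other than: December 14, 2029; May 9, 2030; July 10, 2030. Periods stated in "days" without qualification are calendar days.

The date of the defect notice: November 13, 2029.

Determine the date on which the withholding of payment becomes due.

The last day of the remediation period: 92 calendar days after November 13, 2029 is February 13, 2030.
The last day of the notice period: 73 calendar days after February 13, 2030 is April 27, 2030.
Adding 62 calendar days to April 27, 2030 gives June 28, 2030, which is the last day of the response period.
The date on which the withholding of payment becomes due: counting 8 business days from Friday, June 28, 2030 (Jul 1, Jul 2, Jul 3, Jul 4, Jul 5, Jul 8, Jul 9, Jul 11, skipping weekends and the listed holiday on Jul 10) reaches Thursday, July 11, 2030.

July 11, 2030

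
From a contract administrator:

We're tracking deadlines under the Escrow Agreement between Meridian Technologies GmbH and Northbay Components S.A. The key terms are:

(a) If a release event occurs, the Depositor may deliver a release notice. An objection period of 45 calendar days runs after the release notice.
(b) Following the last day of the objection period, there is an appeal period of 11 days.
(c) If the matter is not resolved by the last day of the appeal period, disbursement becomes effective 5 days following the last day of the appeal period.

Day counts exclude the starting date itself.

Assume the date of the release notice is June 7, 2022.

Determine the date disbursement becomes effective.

August 7, 2022

Adding 45 calendar days to June 7, 2022 gives July 22, 2022, which is the last day of the objection period.
Adding 11 calendar days to July 22, 2022 gives August 2, 2022, which is the last day of the appeal period.
The date disbursement becomes effective: 5 calendar days after August 2, 2022 is August 7, 2022.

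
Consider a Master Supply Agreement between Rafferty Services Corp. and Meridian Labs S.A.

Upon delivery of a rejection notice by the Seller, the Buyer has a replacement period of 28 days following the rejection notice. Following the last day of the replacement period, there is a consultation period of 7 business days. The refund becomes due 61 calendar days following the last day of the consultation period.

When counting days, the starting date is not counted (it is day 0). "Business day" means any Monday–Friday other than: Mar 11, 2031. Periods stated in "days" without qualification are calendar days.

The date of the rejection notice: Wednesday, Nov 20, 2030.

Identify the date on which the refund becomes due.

The last day of the replacement period: Nov 20, 2030 + 28 days = Dec 18, 2030.
The last day of the consultation period: counting 7 business days from Wednesday, Dec 18, 2030 (Dec 19, Dec 20, Dec 23, Dec 24, Dec 25, Dec 26, Dec 27, skipping weekends) reaches Friday, Dec 27, 2030.
The date on which the refund becomes due: 61 calendar days after Dec 27, 2030 is Feb 26, 2031.

Feb 26, 2031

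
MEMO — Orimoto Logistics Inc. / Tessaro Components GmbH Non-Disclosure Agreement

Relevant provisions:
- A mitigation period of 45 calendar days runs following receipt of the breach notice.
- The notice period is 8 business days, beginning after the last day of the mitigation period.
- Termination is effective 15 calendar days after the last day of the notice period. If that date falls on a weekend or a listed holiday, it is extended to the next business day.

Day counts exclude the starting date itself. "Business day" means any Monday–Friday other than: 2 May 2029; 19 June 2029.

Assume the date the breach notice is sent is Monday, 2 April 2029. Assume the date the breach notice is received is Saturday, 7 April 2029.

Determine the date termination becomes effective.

Adding 45 calendar days to 7 April 2029 gives 22 May 2029, which is the last day of the mitigation period.
The last day of the notice period: 8 business days after Tuesday, 22 May 2029, skipping weekends — May 23, May 24, May 25, May 28, May 29, May 30, May 31, Jun 1 — lands on Friday, 1 June 2029.
The date termination becomes effective: 15 calendar days after 1 June 2029 is 16 June 2029. That falls on a Saturday, so it rolls to the next business day, Monday, 18 June 2029.

18 June 2029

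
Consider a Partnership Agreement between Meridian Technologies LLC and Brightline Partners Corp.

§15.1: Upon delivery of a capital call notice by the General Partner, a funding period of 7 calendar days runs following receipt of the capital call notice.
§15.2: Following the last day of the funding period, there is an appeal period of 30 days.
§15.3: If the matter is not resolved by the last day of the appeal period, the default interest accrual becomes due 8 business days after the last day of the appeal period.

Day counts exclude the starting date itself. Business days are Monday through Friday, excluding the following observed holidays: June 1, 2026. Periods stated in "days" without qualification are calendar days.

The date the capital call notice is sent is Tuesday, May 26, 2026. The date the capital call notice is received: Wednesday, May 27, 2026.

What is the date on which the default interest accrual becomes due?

July 15, 2026

The last day of the funding period: May 27, 2026 + 7 days = June 3, 2026.
The last day of the appeal period: 30 calendar days after June 3, 2026 is July 3, 2026.
The date on which the default interest accrual becomes due: 8 business days after Friday, July 3, 2026, skipping weekends — Jul 6, Jul 7, Jul 8, Jul 9, Jul 10, Jul 13, Jul 14, Jul 15 — lands on Wednesday, July 15, 2026.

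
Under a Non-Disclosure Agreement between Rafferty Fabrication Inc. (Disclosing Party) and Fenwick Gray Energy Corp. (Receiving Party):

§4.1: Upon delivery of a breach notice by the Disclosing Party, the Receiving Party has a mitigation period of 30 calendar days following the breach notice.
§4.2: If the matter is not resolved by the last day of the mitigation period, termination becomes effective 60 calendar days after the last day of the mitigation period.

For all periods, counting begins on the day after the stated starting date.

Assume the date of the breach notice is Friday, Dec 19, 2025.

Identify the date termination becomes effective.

Mar 19, 2026

The last day of the mitigation period: 30 calendar days after Dec 19, 2025 is Jan 18, 2026.
The date termination becomes effective: Jan 18, 2026 + 60 days = Mar 19, 2026.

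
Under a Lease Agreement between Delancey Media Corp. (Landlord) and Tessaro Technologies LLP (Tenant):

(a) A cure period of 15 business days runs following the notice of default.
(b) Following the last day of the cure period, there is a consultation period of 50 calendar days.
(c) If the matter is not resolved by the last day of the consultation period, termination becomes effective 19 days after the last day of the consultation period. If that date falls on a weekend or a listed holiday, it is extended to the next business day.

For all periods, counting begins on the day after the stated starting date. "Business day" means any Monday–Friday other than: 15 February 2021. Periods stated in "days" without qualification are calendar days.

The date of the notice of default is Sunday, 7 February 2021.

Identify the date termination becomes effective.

10 May 2021

From Sunday, 7 February 2021, 15 business days (Feb 8, Feb 9, Feb 10, Feb 11, …, Feb 25, Feb 26, Mar 1, skipping weekends and the listed holiday on Feb 15) brings us to Monday, 1 March 2021, which is the last day of the cure period.
The last day of the consultation period: 50 calendar days after 1 March 2021 is 20 April 2021.
The date termination becomes effective: 19 calendar days after 20 April 2021 is 9 May 2021. That falls on a Sunday, so it rolls to the next business day, Monday, 10 May 2021.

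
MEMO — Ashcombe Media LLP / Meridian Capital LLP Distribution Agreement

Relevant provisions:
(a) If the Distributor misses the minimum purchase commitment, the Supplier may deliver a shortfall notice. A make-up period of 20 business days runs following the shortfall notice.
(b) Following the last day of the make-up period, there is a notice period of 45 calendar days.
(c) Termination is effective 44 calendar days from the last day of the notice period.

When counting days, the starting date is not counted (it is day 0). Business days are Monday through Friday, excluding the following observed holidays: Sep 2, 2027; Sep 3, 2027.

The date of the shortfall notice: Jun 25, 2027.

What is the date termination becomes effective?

Oct 20, 2027

From Friday, Jun 25, 2027, 20 business days (Jun 28, Jun 29, Jun 30, Jul 1, …, Jul 21, Jul 22, Jul 23, skipping weekends) brings us to Friday, Jul 23, 2027, which is the last day of the make-up period.
The last day of the notice period: Jul 23, 2027 + 45 days = Sep 6, 2027.
The date termination becomes effective: Sep 6, 2027 + 44 days = Oct 20, 2027.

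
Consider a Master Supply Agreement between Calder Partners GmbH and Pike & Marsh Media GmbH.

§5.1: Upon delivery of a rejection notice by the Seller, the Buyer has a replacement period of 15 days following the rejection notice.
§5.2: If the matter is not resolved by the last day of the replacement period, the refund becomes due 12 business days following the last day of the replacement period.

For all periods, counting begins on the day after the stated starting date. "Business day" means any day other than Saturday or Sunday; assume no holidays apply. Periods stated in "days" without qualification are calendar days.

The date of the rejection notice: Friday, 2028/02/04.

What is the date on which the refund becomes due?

The last day of the replacement period: 2028/02/04 + 15 days = 2028/02/19.
The date on which the refund becomes due: counting 12 business days from Saturday, 2028/02/19 (Feb 21, Feb 22, Feb 23, Feb 24, …, Mar 3, Mar 6, Mar 7, skipping weekends) reaches Tuesday, 2028/03/07.

2028/03/07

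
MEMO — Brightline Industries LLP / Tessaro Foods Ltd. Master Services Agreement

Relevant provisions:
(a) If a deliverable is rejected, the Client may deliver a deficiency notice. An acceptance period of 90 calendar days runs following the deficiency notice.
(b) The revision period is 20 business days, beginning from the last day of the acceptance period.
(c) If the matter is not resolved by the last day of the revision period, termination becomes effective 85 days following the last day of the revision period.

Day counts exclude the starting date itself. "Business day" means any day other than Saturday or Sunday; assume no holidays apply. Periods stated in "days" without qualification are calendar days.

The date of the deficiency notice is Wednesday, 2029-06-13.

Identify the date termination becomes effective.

2030-01-02

Adding 90 calendar days to 2029-06-13 gives 2029-09-11, which is the last day of the acceptance period.
The last day of the revision period: 20 business days after Tuesday, 2029-09-11, skipping weekends — Sep 12, Sep 13, Sep 14, Sep 17, …, Oct 5, Oct 8, Oct 9 — lands on Tuesday, 2029-10-09.
Adding 85 calendar days to 2029-10-09 gives 2030-01-02, which is the date termination becomes effective.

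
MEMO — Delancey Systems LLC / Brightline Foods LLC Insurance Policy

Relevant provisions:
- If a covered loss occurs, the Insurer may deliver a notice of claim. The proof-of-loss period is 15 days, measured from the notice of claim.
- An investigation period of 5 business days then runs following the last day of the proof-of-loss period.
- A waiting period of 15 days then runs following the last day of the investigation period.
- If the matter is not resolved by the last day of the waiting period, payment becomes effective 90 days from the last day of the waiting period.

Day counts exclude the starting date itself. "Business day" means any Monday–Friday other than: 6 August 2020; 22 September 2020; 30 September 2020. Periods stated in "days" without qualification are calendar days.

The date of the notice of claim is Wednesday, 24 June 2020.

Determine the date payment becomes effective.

The last day of the proof-of-loss period: 24 June 2020 + 15 days = 9 July 2020.
The last day of the investigation period: counting 5 business days from Thursday, 9 July 2020 (Jul 10, Jul 13, Jul 14, Jul 15, Jul 16, skipping weekends) reaches Thursday, 16 July 2020.
Adding 15 calendar days to 16 July 2020 gives 31 July 2020, which is the last day of the waiting period.
The date payment becomes effective: 31 July 2020 + 90 days = 29 October 2020.

29 October 2020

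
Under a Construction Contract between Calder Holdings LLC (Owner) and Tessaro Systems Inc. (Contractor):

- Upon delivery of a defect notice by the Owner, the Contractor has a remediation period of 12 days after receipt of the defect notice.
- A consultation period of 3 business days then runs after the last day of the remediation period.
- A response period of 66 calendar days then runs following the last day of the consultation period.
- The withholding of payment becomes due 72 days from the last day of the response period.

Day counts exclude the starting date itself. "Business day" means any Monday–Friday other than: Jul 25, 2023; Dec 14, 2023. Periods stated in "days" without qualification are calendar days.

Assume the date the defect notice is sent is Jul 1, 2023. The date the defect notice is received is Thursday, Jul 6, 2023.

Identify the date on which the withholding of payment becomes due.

Dec 6, 2023

Adding 12 calendar days to Jul 6, 2023 gives Jul 18, 2023, which is the last day of the remediation period.
The last day of the consultation period: 3 business days after Tuesday, Jul 18, 2023, skipping weekends — Jul 19, Jul 20, Jul 21 — lands on Friday, Jul 21, 2023.
The last day of the response period: 66 calendar days after Jul 21, 2023 is Sep 25, 2023.
The date on which the withholding of payment becomes due: 72 calendar days after Sep 25, 2023 is Dec 6, 2023.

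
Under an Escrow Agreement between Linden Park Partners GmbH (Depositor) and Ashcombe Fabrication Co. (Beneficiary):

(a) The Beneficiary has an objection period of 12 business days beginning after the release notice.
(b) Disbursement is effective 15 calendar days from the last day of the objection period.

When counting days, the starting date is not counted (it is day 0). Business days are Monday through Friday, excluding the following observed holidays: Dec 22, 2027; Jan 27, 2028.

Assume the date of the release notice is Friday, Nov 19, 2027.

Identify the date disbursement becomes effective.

Dec 22, 2027

The last day of the objection period: 12 business days after Friday, Nov 19, 2027, skipping weekends — Nov 22, Nov 23, Nov 24, Nov 25, …, Dec 3, Dec 6, Dec 7 — lands on Tuesday, Dec 7, 2027.
The date disbursement becomes effective: 15 calendar days after Dec 7, 2027 is Dec 22, 2027.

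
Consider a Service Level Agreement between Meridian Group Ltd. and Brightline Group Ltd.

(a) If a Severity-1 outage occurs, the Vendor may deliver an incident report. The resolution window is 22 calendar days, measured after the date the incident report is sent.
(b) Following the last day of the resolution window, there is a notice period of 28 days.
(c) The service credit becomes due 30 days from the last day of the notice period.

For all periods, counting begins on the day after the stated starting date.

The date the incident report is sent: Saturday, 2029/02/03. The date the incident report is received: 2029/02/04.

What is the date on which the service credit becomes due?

The last day of the resolution window: 22 calendar days after 2029/02/03 is 2029/02/25.
The last day of the notice period: 28 calendar days after 2029/02/25 is 2029/03/25.
Adding 30 calendar days to 2029/03/25 gives 2029/04/24, which is the date on which the service credit becomes due.

2029/04/24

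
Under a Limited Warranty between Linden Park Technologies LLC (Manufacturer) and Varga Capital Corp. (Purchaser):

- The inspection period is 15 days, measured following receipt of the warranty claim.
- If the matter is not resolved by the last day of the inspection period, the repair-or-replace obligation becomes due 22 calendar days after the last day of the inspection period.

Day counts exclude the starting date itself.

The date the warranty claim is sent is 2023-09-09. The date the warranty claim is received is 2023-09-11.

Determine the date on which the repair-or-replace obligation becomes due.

The last day of the inspection period: 15 calendar days after 2023-09-11 is 2023-09-26.
Adding 22 calendar days to 2023-09-26 gives 2023-10-18, which is the date on which the repair-or-replace obligation becomes due.

2023-10-18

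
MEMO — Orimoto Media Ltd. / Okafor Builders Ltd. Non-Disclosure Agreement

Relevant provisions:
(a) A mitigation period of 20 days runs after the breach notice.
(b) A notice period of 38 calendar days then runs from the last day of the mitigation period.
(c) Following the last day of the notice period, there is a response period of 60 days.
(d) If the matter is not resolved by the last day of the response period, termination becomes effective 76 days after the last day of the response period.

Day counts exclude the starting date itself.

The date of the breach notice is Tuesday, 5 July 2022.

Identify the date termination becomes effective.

15 January 2023

Adding 20 calendar days to 5 July 2022 gives 25 July 2022, which is the last day of the mitigation period.
The last day of the notice period: 38 calendar days after 25 July 2022 is 1 September 2022.
The last day of the response period: 1 September 2022 + 60 days = 31 October 2022.
The date termination becomes effective: 76 calendar days after 31 October 2022 is 15 January 2023.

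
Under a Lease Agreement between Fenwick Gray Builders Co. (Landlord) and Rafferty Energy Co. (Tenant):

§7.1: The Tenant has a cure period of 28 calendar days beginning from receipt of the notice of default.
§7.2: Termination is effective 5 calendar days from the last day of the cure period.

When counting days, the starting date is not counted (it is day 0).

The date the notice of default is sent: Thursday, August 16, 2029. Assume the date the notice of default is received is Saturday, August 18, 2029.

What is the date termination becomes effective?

The last day of the cure period: 28 calendar days after August 18, 2029 is September 15, 2029.
The date termination becomes effective: 5 calendar days after September 15, 2029 is September 20, 2029.

September 20, 2029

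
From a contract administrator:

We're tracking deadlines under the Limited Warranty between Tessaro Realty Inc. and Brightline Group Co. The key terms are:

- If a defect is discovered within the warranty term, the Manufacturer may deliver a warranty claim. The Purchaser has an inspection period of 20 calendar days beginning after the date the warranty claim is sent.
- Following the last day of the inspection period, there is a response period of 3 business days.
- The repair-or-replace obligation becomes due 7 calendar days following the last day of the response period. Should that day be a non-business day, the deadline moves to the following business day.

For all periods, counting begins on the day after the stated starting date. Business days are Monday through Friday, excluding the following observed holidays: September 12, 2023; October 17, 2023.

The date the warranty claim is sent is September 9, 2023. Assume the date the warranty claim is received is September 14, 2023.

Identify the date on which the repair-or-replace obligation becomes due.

October 11, 2023

The last day of the inspection period: September 9, 2023 + 20 days = September 29, 2023.
The last day of the response period: counting 3 business days from Friday, September 29, 2023 (Oct 2, Oct 3, Oct 4, skipping weekends) reaches Wednesday, October 4, 2023.
The date on which the repair-or-replace obligation becomes due: October 4, 2023 + 7 days = October 11, 2023. October 11, 2023 is a Wednesday and is not a listed holiday, so no roll-forward applies.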